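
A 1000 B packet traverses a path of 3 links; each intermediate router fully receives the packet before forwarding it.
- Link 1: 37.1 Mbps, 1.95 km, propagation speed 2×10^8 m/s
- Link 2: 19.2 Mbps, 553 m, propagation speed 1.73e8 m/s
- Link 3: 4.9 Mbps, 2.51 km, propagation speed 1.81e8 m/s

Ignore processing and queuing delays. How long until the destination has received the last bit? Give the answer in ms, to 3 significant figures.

2.29 ms

L = 1000 × 8 = 8000 bits.
Transmission delays (L/R per hop): 0.215633, 0.416667, 1.63265 ms; sum = 2.26495 ms.
Propagation delays (d/s per hop): 0.00975, 0.00319653, 0.0138674 ms; sum = 0.0268139 ms.
End-to-end = 2.29 ms.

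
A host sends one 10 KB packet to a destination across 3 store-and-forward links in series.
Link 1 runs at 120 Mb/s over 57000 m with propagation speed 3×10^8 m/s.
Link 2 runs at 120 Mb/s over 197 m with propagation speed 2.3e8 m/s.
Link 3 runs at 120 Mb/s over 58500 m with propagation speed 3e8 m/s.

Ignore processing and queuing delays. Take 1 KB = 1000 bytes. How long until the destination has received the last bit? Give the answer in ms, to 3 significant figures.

2.39 ms

L = 80000 bits.
Transmission delay per hop = L/R = 80000/120000000 = 0.666667 ms; 3 hops → 2 ms.
Propagation delays (d/s per hop): 0.19, 0.000856522, 0.195 ms; sum = 0.385857 ms.
End-to-end = 2.39 ms.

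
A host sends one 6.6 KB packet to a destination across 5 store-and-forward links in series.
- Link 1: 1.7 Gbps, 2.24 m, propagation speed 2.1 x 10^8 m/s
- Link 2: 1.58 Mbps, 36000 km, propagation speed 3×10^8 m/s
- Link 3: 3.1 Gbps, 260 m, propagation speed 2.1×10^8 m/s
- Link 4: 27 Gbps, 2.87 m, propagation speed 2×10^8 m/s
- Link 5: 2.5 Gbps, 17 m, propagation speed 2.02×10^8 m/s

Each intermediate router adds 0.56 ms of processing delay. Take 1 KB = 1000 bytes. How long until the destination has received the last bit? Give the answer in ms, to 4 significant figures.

L = 52800 bits.
Transmission delays (L/R per hop): 0.0310588, 33.4177, 0.0170323, 0.00195556, 0.02112 ms; sum = 33.4889 ms.
Propagation delays (d/s per hop): 1.06667e-05, 120, 0.0012381, 1.435e-05, 8.41584e-05 ms; sum = 120.001 ms.
Processing at 4 router(s): 4 × 0.56 ms = 2.24 ms.
End-to-end = 155.7 ms.

155.7 ms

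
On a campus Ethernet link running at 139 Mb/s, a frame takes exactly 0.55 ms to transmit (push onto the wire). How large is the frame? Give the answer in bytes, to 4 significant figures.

9556 bytes

L = R × t_tx = 139000000 b/s × 0.00055 s = 76450 bits.
In bytes: 76450 / 8 = 9556 bytes.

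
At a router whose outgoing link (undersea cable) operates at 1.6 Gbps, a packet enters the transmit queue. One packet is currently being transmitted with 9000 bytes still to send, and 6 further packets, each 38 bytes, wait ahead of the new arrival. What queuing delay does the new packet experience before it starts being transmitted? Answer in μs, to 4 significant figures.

46.14 μs

Each queued packet: L/R = 304/1600000000 = 0.19 μs.
6 queued → 1.14 μs.
Plus remaining 72000 bits of current packet: 45 μs.
Queuing delay = 46.14 μs.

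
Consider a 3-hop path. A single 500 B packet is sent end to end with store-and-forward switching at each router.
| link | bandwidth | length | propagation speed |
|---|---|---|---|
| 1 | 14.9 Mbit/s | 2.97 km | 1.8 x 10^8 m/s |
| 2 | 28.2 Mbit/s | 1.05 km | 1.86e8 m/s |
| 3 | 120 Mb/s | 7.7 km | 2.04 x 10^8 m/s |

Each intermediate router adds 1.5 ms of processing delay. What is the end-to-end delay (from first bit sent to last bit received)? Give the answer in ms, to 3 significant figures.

3.50 ms

L = 500 × 8 = 4000 bits.
Transmission delays (L/R per hop): 0.268456, 0.141844, 0.0333333 ms; sum = 0.443634 ms.
Propagation delays (d/s per hop): 0.0165, 0.00564516, 0.0377451 ms; sum = 0.0598903 ms.
Processing at 2 router(s): 2 × 1.5 ms = 3 ms.
End-to-end = 3.50 ms.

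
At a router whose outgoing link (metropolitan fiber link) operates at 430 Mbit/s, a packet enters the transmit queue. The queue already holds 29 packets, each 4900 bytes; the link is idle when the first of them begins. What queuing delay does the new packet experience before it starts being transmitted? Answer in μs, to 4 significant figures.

Each queued packet: L/R = 39200/430000000 = 91.1628 μs.
29 queued → 2643.72 μs.
Queuing delay = 2644 μs.

2644 μs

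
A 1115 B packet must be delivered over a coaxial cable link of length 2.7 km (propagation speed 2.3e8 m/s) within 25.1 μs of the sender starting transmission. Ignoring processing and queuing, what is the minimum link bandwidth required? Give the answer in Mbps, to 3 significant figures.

668 Mbps

L = 8920 bits.
Propagation delay = 2700 / 2.3e+08 = 11.7391 μs.
Transmission budget = 25.1 − 11.7391 = 13.3609 μs.
R ≥ L / t_tx = 8920 bits / 1.33609e-05 s = 668 Mbps.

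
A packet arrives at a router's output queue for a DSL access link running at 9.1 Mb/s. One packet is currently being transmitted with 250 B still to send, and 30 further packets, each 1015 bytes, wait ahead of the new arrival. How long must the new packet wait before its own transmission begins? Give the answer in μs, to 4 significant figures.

26990 μs

Each queued packet: L/R = 8120/9100000 = 892.308 μs.
30 queued → 26769.2 μs.
Plus remaining 2000 bits of current packet: 219.78 μs.
Queuing delay = 26990 μs.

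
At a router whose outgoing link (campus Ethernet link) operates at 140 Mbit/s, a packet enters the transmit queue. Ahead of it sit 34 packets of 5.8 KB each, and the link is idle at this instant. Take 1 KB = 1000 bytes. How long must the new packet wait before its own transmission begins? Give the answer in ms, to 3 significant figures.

11.3 ms

Each queued packet: L/R = 46400/140000000 = 0.331429 ms.
34 queued → 11.2686 ms.
Queuing delay = 11.3 ms.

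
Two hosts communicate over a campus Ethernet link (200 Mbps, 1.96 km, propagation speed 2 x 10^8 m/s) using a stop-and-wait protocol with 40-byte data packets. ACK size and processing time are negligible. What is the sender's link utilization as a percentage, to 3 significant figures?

7.55 %

t_tx = L/R = 320/200000000 = 1.6e-06 s.
t_prop = 1960/200000000 = 9.8e-06 s; RTT = 1.96e-05 s.
Cycle = t_tx + RTT = 2.12e-05 s.
Utilization = t_tx / cycle = 1.6e-06/2.12e-05 = 7.55 %.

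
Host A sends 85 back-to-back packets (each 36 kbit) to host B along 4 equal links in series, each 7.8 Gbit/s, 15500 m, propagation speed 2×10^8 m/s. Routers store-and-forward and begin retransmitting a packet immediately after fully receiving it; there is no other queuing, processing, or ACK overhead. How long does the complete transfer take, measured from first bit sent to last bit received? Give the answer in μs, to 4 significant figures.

Per-hop transmission t_tx = L/R = 36000/7800000000 = 4.61538 μs.
Per-hop propagation t_prop = 15500/200000000 = 77.5 μs.
Pipeline fill: first packet needs 4·t_tx to clear all hops; remaining 84 packets each add one t_tx.
Total = (4+85-1)·t_tx + 4·t_prop = 88·4.61538 + 4·77.5 = 716.2 μs.

716.2 μs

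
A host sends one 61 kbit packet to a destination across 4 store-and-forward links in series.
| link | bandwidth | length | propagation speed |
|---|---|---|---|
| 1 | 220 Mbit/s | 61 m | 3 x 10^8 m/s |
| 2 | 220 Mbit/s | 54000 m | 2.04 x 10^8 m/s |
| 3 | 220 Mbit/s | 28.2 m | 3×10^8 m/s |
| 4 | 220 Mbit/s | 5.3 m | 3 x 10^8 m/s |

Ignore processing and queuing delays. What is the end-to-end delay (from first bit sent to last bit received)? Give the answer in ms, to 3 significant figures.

L = 61000 bits.
Transmission delay per hop = L/R = 61000/220000000 = 0.277273 ms; 4 hops → 1.10909 ms.
Propagation delays (d/s per hop): 0.000203333, 0.264706, 9.4e-05, 1.76667e-05 ms; sum = 0.265021 ms.
End-to-end = 1.37 ms.

1.37 ms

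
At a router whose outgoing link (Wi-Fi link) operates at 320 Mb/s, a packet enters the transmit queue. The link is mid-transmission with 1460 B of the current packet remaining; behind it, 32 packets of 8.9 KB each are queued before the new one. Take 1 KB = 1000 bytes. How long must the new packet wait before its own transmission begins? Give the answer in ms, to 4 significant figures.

7.157 ms

Each queued packet: L/R = 71200/320000000 = 0.2225 ms.
32 queued → 7.12 ms.
Plus remaining 11680 bits of current packet: 0.0365 ms.
Queuing delay = 7.157 ms.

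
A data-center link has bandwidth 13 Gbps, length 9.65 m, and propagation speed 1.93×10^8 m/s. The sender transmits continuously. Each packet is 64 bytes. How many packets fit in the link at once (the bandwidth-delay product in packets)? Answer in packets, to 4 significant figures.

Propagation delay = 9.65 / 193000000 = 5e-08 s.
BDP = R × t_prop = 13000000000 × 5e-08 = 650 bits.
In packets of 512 bits: 1.270 packets.

1.270 packets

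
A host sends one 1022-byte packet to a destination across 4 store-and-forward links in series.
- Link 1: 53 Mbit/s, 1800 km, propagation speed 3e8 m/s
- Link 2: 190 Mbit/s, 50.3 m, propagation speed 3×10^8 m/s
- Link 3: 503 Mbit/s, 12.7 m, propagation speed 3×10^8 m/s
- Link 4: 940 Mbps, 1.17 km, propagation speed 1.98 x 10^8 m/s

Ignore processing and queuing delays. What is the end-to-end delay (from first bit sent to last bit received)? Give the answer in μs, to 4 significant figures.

6228 μs

L = 1022 × 8 = 8176 bits.
Transmission delays (L/R per hop): 154.264, 43.0316, 16.2545, 8.69787 μs; sum = 222.248 μs.
Propagation delays (d/s per hop): 6000, 0.167667, 0.0423333, 5.90909 μs; sum = 6006.12 μs.
End-to-end = 6228 μs.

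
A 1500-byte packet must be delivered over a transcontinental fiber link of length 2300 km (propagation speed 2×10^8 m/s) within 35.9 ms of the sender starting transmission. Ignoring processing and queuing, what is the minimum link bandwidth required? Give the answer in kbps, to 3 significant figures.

492 kbps

L = 12000 bits.
Propagation delay = 2300000 / 200000000 = 11.5 ms.
Transmission budget = 35.9 − 11.5 = 24.4 ms.
R ≥ L / t_tx = 12000 bits / 0.0244 s = 492 kbps.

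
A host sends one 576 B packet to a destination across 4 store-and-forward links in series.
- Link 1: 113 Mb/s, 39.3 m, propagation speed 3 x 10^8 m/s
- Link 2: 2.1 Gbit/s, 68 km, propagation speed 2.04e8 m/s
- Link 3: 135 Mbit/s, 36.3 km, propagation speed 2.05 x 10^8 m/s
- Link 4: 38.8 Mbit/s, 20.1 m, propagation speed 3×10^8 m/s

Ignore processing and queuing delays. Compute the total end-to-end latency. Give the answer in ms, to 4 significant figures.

0.7065 ms

L = 576 × 8 = 4608 bits.
Transmission delays (L/R per hop): 0.0407788, 0.00219429, 0.0341333, 0.118763 ms; sum = 0.195869 ms.
Propagation delays (d/s per hop): 0.000131, 0.333333, 0.177073, 6.7e-05 ms; sum = 0.510605 ms.
End-to-end = 0.7065 ms.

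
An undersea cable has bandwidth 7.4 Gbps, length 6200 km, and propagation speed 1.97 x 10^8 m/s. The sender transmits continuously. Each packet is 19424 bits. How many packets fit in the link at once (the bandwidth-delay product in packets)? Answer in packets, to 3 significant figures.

Propagation delay = 6200000 / 197000000 = 0.0314721 s.
BDP = R × t_prop = 7400000000 × 0.0314721 = 232893000 bits.
In packets of 19424 bits: 12000 packets.

12000 packets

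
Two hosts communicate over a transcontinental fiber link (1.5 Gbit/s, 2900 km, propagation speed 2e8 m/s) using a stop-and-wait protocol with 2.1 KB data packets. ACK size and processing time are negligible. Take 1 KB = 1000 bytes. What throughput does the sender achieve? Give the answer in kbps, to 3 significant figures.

t_tx = L/R = 16800/1500000000 = 1.12e-05 s.
t_prop = 2900000/200000000 = 0.0145 s; RTT = 0.029 s.
Cycle = t_tx + RTT = 0.0290112 s.
Throughput = L / cycle = 16800 / 0.0290112 = 579 kbps.

579 kbps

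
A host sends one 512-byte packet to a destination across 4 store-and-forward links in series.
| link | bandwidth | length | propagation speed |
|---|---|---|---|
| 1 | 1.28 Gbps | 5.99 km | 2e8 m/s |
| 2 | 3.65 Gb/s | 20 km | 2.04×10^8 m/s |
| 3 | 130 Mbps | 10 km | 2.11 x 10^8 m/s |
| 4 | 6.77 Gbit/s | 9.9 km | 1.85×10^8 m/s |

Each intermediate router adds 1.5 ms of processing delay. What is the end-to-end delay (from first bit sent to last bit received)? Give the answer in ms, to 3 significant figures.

L = 512 × 8 = 4096 bits.
Transmission delays (L/R per hop): 0.0032, 0.00112219, 0.0315077, 0.000605022 ms; sum = 0.0364349 ms.
Propagation delays (d/s per hop): 0.02995, 0.0980392, 0.0473934, 0.0535135 ms; sum = 0.228896 ms.
Processing at 3 router(s): 3 × 1.5 ms = 4.5 ms.
End-to-end = 4.77 ms.

4.77 ms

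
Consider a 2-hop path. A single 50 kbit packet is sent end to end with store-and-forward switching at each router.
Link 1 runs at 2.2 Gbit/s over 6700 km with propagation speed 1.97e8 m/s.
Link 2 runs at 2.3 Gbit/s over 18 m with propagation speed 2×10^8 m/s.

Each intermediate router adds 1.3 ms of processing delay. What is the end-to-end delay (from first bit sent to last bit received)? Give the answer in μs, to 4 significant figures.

L = 50000 bits.
Transmission delays (L/R per hop): 22.7273, 21.7391 μs; sum = 44.4664 μs.
Propagation delays (d/s per hop): 34010.2, 0.09 μs; sum = 34010.2 μs.
Processing at 1 router(s): 1 × 1.3 ms = 1300 μs.
End-to-end = 35350 μs.

35350 μs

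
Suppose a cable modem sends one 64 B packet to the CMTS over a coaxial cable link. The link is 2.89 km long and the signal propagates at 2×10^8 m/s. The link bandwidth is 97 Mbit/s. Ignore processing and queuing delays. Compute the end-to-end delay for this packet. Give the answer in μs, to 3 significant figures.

L = 64 × 8 = 512 bits.
Transmission delay = L/R = 512 / 97000000 = 5.27835 μs.
Propagation delay = d/s = 2890 m / 200000000 m/s = 14.45 μs.
Total = 19.7 μs.

19.7 μs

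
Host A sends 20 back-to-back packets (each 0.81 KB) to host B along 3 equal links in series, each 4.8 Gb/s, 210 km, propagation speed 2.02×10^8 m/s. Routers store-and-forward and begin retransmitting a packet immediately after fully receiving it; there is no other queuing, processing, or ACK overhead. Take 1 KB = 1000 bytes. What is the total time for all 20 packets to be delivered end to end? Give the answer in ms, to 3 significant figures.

Per-hop transmission t_tx = L/R = 6480/4800000000 = 0.00135 ms.
Per-hop propagation t_prop = 210000/202000000 = 1.0396 ms.
Pipeline fill: first packet needs 3·t_tx to clear all hops; remaining 19 packets each add one t_tx.
Total = (3+20-1)·t_tx + 3·t_prop = 22·0.00135 + 3·1.0396 = 3.15 ms.

3.15 ms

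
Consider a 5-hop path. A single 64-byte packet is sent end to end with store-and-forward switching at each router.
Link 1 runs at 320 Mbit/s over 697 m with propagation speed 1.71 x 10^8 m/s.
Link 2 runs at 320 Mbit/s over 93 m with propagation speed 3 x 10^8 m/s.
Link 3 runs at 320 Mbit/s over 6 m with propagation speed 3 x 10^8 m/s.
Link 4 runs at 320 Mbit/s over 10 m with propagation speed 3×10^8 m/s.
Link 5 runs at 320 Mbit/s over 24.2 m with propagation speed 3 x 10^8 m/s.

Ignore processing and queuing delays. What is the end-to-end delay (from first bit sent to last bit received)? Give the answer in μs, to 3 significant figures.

L = 64 × 8 = 512 bits.
Transmission delay per hop = L/R = 512/320000000 = 1.6 μs; 5 hops → 8 μs.
Propagation delays (d/s per hop): 4.07602, 0.31, 0.02, 0.0333333, 0.0806667 μs; sum = 4.52002 μs.
End-to-end = 12.5 μs.

12.5 μs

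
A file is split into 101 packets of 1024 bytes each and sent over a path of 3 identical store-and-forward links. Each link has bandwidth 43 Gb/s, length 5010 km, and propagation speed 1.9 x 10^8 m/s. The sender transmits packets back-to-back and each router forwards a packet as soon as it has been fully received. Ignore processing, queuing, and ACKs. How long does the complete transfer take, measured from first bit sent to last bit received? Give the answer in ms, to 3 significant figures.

Per-hop transmission t_tx = L/R = 8192/43000000000 = 0.000190512 ms.
Per-hop propagation t_prop = 5010000/190000000 = 26.3684 ms.
Pipeline fill: first packet needs 3·t_tx to clear all hops; remaining 100 packets each add one t_tx.
Total = (3+101-1)·t_tx + 3·t_prop = 103·0.000190512 + 3·26.3684 = 79.1 ms.

79.1 ms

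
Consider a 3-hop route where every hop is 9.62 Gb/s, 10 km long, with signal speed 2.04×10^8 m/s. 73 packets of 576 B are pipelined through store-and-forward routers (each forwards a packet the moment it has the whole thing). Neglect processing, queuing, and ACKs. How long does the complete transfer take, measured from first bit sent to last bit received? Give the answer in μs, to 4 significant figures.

Per-hop transmission t_tx = L/R = 4608/9620000000 = 0.479002 μs.
Per-hop propagation t_prop = 10000/204000000 = 49.0196 μs.
Pipeline fill: first packet needs 3·t_tx to clear all hops; remaining 72 packets each add one t_tx.
Total = (3+73-1)·t_tx + 3·t_prop = 75·0.479002 + 3·49.0196 = 183.0 μs.

183.0 μs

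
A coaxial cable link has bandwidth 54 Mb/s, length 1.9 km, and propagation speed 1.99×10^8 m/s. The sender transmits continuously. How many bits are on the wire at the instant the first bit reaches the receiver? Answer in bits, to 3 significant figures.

516 bits

Propagation delay = 1900 / 199000000 = 9.54774e-06 s.
BDP = R × t_prop = 54000000 × 9.54774e-06 = 515.578 bits.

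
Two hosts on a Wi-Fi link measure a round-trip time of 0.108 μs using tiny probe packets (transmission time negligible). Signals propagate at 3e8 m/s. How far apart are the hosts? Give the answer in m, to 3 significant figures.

One-way propagation = RTT/2 = 0.054 μs.
d = s × t = 300000000 × 5.4e-08 = 16.2 m.

16.2 m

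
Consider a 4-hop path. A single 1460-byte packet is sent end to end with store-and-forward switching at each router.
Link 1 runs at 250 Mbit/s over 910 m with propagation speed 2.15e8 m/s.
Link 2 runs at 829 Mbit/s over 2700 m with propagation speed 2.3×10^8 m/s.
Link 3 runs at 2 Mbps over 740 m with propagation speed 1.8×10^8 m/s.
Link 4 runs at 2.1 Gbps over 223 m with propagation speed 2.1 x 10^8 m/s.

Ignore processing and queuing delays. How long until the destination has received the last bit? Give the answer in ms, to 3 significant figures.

5.93 ms

L = 1460 × 8 = 11680 bits.
Transmission delays (L/R per hop): 0.04672, 0.0140893, 5.84, 0.0055619 ms; sum = 5.90637 ms.
Propagation delays (d/s per hop): 0.00423256, 0.0117391, 0.00411111, 0.0010619 ms; sum = 0.0211447 ms.
End-to-end = 5.93 ms.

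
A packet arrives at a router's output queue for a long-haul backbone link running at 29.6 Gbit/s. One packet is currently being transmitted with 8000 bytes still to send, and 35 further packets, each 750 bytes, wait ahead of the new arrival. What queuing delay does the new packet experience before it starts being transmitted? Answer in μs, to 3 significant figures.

9.26 μs

Each queued packet: L/R = 6000/29600000000 = 0.202703 μs.
35 queued → 7.09459 μs.
Plus remaining 64000 bits of current packet: 2.16216 μs.
Queuing delay = 9.26 μs.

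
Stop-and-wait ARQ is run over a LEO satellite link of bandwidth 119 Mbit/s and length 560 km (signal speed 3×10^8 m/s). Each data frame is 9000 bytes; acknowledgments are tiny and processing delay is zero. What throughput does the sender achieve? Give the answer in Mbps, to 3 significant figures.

t_tx = L/R = 72000/119000000 = 0.000605042 s.
t_prop = 560000/300000000 = 0.00186667 s; RTT = 0.00373333 s.
Cycle = t_tx + RTT = 0.00433838 s.
Throughput = L / cycle = 72000 / 0.00433838 = 16.6 Mbps.

16.6 Mbps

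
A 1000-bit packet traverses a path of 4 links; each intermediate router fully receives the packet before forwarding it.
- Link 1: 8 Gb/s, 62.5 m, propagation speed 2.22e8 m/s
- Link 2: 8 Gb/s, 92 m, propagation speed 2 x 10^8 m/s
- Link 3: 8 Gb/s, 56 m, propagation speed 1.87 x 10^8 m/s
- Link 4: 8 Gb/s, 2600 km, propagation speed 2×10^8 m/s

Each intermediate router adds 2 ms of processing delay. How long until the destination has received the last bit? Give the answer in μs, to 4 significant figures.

Transmission delay per hop = L/R = 1000/8000000000 = 0.125 μs; 4 hops → 0.5 μs.
Propagation delays (d/s per hop): 0.281532, 0.46, 0.299465, 13000 μs; sum = 13001 μs.
Processing at 3 router(s): 3 × 2 ms = 6000 μs.
End-to-end = 19000 μs.

19000 μs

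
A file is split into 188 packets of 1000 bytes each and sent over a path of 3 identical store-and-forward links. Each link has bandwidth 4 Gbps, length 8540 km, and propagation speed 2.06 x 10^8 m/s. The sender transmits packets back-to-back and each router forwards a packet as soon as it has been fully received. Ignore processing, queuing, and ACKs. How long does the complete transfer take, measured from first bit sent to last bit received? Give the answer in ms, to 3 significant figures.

125 ms

Per-hop transmission t_tx = L/R = 8000/4000000000 = 0.002 ms.
Per-hop propagation t_prop = 8540000/206000000 = 41.4563 ms.
Pipeline fill: first packet needs 3·t_tx to clear all hops; remaining 187 packets each add one t_tx.
Total = (3+188-1)·t_tx + 3·t_prop = 190·0.002 + 3·41.4563 = 125 ms.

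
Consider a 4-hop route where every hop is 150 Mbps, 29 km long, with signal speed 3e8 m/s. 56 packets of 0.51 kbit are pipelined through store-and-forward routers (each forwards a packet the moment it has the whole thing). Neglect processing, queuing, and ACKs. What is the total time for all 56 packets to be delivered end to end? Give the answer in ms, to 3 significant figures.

Per-hop transmission t_tx = L/R = 510/150000000 = 0.0034 ms.
Per-hop propagation t_prop = 29000/300000000 = 0.0966667 ms.
Pipeline fill: first packet needs 4·t_tx to clear all hops; remaining 55 packets each add one t_tx.
Total = (4+56-1)·t_tx + 4·t_prop = 59·0.0034 + 4·0.0966667 = 0.587 ms.

0.587 ms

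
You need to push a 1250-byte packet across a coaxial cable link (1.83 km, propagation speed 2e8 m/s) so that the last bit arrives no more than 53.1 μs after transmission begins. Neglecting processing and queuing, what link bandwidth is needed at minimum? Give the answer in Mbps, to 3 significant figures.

L = 10000 bits.
Propagation delay = 1830 / 200000000 = 9.15 μs.
Transmission budget = 53.1 − 9.15 = 43.95 μs.
R ≥ L / t_tx = 10000 bits / 4.395e-05 s = 228 Mbps.

228 Mbps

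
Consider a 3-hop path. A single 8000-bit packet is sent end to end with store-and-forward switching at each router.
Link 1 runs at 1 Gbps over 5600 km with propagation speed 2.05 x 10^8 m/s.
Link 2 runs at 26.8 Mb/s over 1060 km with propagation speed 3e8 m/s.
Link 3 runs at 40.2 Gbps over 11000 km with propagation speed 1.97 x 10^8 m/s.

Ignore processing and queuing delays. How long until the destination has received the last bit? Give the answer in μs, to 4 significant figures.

Transmission delays (L/R per hop): 8, 298.507, 0.199005 μs; sum = 306.706 μs.
Propagation delays (d/s per hop): 27317.1, 3533.33, 55837.6 μs; sum = 86688 μs.
End-to-end = 86990 μs.

86990 μs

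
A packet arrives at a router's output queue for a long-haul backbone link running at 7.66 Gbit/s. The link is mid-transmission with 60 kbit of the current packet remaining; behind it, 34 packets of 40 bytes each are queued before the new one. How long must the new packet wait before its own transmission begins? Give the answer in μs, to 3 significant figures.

Each queued packet: L/R = 320/7660000000 = 0.0417755 μs.
34 queued → 1.42037 μs.
Plus remaining 60000 bits of current packet: 7.8329 μs.
Queuing delay = 9.25 μs.

9.25 μs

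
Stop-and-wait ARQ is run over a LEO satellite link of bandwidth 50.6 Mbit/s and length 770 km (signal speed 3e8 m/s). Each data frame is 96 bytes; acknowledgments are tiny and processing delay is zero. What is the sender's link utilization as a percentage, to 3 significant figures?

t_tx = L/R = 768/50600000 = 1.51779e-05 s.
t_prop = 770000/300000000 = 0.00256667 s; RTT = 0.00513333 s.
Cycle = t_tx + RTT = 0.00514851 s.
Utilization = t_tx / cycle = 1.51779e-05/0.00514851 = 0.295 %.

0.295 %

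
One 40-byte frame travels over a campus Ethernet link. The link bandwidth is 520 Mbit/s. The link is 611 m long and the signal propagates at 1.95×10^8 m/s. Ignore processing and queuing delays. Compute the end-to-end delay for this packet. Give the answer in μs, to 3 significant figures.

L = 40 × 8 = 320 bits.
Transmission delay = L/R = 320 / 520000000 = 0.615385 μs.
Propagation delay = d/s = 611 m / 195000000 m/s = 3.13333 μs.
Total = 3.75 μs.

3.75 μs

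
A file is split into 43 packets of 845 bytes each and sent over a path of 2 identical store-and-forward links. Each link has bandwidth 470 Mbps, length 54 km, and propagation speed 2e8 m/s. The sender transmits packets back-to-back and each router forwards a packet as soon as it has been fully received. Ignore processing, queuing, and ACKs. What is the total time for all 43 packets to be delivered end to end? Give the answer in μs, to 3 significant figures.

Per-hop transmission t_tx = L/R = 6760/470000000 = 14.383 μs.
Per-hop propagation t_prop = 54000/200000000 = 270 μs.
Pipeline fill: first packet needs 2·t_tx to clear all hops; remaining 42 packets each add one t_tx.
Total = (2+43-1)·t_tx + 2·t_prop = 44·14.383 + 2·270 = 1170 μs.

1170 μs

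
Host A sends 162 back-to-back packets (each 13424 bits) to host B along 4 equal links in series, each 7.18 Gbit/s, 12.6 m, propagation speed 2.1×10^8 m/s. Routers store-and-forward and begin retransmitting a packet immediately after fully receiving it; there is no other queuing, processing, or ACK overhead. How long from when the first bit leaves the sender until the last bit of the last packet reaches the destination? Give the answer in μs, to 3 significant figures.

309 μs

Per-hop transmission t_tx = L/R = 13424/7180000000 = 1.86964 μs.
Per-hop propagation t_prop = 12.6/210000000 = 0.06 μs.
Pipeline fill: first packet needs 4·t_tx to clear all hops; remaining 161 packets each add one t_tx.
Total = (4+162-1)·t_tx + 4·t_prop = 165·1.86964 + 4·0.06 = 309 μs.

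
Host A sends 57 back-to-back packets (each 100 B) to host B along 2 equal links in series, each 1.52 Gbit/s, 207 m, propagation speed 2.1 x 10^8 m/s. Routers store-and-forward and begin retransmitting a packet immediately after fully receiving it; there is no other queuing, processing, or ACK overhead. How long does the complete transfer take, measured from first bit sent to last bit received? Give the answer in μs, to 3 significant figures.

32.5 μs

Per-hop transmission t_tx = L/R = 800/1520000000 = 0.526316 μs.
Per-hop propagation t_prop = 207/210000000 = 0.985714 μs.
Pipeline fill: first packet needs 2·t_tx to clear all hops; remaining 56 packets each add one t_tx.
Total = (2+57-1)·t_tx + 2·t_prop = 58·0.526316 + 2·0.985714 = 32.5 μs.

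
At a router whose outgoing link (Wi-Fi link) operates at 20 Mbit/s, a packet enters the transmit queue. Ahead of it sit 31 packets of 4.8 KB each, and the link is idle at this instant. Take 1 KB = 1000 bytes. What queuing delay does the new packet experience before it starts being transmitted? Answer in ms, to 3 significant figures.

59.5 ms

Each queued packet: L/R = 38400/20000000 = 1.92 ms.
31 queued → 59.52 ms.
Queuing delay = 59.5 ms.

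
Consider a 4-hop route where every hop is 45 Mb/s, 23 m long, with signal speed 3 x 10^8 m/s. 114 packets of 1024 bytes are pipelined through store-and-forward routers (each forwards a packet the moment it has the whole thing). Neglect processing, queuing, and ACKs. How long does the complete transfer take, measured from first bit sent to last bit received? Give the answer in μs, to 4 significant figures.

21300 μs

Per-hop transmission t_tx = L/R = 8192/45000000 = 182.044 μs.
Per-hop propagation t_prop = 23/300000000 = 0.0766667 μs.
Pipeline fill: first packet needs 4·t_tx to clear all hops; remaining 113 packets each add one t_tx.
Total = (4+114-1)·t_tx + 4·t_prop = 117·182.044 + 4·0.0766667 = 21300 μs.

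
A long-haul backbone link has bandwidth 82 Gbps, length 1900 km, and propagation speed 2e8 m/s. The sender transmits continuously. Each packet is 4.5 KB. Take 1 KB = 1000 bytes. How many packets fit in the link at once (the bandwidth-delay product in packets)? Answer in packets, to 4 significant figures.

21640 packets

Propagation delay = 1900000 / 200000000 = 0.0095 s.
BDP = R × t_prop = 82000000000 × 0.0095 = 779000000 bits.
In packets of 36000 bits: 21640 packets.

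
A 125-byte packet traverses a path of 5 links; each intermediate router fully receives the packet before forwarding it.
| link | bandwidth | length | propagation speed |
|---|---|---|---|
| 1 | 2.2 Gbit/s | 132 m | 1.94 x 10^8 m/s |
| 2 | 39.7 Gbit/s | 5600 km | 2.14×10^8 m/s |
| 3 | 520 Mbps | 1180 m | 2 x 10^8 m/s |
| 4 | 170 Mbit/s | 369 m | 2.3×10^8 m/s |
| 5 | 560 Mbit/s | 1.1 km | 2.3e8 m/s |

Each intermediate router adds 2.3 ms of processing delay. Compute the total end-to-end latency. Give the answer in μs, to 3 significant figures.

35400 μs

L = 125 × 8 = 1000 bits.
Transmission delays (L/R per hop): 0.454545, 0.0251889, 1.92308, 5.88235, 1.78571 μs; sum = 10.0709 μs.
Propagation delays (d/s per hop): 0.680412, 26168.2, 5.9, 1.60435, 4.78261 μs; sum = 26181.2 μs.
Processing at 4 router(s): 4 × 2.3 ms = 9200 μs.
End-to-end = 35400 μs.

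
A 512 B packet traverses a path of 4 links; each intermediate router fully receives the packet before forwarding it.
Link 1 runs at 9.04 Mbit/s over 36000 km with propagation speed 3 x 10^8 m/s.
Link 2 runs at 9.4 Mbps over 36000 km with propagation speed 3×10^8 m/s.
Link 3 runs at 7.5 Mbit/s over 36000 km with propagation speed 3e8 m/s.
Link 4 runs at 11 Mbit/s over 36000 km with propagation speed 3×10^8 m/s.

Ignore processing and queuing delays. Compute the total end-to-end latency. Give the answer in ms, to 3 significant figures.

482 ms

L = 512 × 8 = 4096 bits.
Transmission delays (L/R per hop): 0.453097, 0.435745, 0.546133, 0.372364 ms; sum = 1.80734 ms.
Propagation delays (d/s per hop): 120, 120, 120, 120 ms; sum = 480 ms.
End-to-end = 482 ms.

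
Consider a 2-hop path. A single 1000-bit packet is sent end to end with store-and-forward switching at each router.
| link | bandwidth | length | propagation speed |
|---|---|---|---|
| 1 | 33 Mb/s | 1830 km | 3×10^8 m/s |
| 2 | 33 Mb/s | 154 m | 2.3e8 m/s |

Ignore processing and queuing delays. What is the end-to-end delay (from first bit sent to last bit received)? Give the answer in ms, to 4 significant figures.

6.161 ms

Transmission delay per hop = L/R = 1000/33000000 = 0.030303 ms; 2 hops → 0.0606061 ms.
Propagation delays (d/s per hop): 6.1, 0.000669565 ms; sum = 6.10067 ms.
End-to-end = 6.161 ms.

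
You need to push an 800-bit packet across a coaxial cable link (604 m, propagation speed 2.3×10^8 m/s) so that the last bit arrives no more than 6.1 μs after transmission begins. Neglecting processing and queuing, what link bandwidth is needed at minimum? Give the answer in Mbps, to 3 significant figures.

230 Mbps

Propagation delay = 604 / 2.3e+08 = 2.62609 μs.
Transmission budget = 6.1 − 2.62609 = 3.47391 μs.
R ≥ L / t_tx = 800 bits / 3.47391e-06 s = 230 Mbps.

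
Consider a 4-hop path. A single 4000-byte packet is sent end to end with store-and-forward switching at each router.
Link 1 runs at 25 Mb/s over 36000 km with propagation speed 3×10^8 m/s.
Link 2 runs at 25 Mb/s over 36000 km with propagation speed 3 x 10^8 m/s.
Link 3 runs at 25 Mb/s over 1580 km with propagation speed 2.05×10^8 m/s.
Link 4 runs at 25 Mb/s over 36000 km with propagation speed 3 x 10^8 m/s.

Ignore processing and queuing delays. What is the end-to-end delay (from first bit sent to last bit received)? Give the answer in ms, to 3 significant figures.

373 ms

L = 4000 × 8 = 32000 bits.
Transmission delay per hop = L/R = 32000/25000000 = 1.28 ms; 4 hops → 5.12 ms.
Propagation delays (d/s per hop): 120, 120, 7.70732, 120 ms; sum = 367.707 ms.
End-to-end = 373 ms.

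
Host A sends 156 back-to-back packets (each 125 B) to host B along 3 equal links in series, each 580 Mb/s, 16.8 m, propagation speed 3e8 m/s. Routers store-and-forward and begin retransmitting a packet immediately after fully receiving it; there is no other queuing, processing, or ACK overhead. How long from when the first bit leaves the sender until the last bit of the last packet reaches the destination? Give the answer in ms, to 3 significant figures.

0.273 ms

Per-hop transmission t_tx = L/R = 1000/580000000 = 0.00172414 ms.
Per-hop propagation t_prop = 16.8/300000000 = 5.6e-05 ms.
Pipeline fill: first packet needs 3·t_tx to clear all hops; remaining 155 packets each add one t_tx.
Total = (3+156-1)·t_tx + 3·t_prop = 158·0.00172414 + 3·5.6e-05 = 0.273 ms.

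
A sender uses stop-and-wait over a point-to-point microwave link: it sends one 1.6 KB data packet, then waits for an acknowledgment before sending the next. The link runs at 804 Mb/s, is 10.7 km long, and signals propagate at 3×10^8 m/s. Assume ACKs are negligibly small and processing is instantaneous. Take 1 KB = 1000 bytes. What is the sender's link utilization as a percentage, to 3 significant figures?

18.2 %

t_tx = L/R = 12800/804000000 = 1.59204e-05 s.
t_prop = 10700/300000000 = 3.56667e-05 s; RTT = 7.13333e-05 s.
Cycle = t_tx + RTT = 8.72537e-05 s.
Utilization = t_tx / cycle = 1.59204e-05/8.72537e-05 = 18.2 %.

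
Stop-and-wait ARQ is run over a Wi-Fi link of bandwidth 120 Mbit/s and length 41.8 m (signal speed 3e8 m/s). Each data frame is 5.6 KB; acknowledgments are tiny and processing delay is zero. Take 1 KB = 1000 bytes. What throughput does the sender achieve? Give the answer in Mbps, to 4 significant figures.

119.9 Mbps

t_tx = L/R = 44800/120000000 = 0.000373333 s.
t_prop = 41.8/300000000 = 1.39333e-07 s; RTT = 2.78667e-07 s.
Cycle = t_tx + RTT = 0.000373612 s.
Throughput = L / cycle = 44800 / 0.000373612 = 119.9 Mbps.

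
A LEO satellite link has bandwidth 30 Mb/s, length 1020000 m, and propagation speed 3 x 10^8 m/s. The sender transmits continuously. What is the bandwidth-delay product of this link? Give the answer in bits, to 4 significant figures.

102000 bits

Propagation delay = 1020000 / 300000000 = 0.0034 s.
BDP = R × t_prop = 30000000 × 0.0034 = 102000 bits.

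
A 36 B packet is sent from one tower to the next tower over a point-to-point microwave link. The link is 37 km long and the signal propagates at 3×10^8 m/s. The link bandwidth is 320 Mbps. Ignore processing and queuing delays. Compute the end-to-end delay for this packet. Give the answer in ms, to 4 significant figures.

0.1242 ms

L = 36 × 8 = 288 bits.
Transmission delay = L/R = 288 / 320000000 = 0.0009 ms.
Propagation delay = d/s = 37000 m / 300000000 m/s = 0.123333 ms.
Total = 0.1242 ms.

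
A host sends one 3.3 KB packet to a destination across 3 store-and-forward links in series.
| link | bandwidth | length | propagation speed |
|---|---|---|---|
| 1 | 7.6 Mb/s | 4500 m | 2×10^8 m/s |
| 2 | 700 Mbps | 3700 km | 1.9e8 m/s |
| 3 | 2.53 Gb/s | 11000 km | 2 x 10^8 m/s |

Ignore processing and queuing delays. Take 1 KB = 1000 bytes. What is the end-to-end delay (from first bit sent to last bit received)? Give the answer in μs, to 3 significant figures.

78000 μs

L = 26400 bits.
Transmission delays (L/R per hop): 3473.68, 37.7143, 10.4348 μs; sum = 3521.83 μs.
Propagation delays (d/s per hop): 22.5, 19473.7, 55000 μs; sum = 74496.2 μs.
End-to-end = 78000 μs.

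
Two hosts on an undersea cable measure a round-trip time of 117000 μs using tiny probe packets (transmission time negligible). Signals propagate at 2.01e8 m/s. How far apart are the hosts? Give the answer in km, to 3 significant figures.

One-way propagation = RTT/2 = 58500 μs.
d = s × t = 2.01e+08 × 0.0585 = 11800 km.

11800 km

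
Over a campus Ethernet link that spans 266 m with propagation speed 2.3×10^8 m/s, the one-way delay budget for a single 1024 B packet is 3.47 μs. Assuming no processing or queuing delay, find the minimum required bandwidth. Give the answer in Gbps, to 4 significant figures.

3.541 Gbps

L = 8192 bits.
Propagation delay = 266 / 2.3e+08 = 1.15652 μs.
Transmission budget = 3.47 − 1.15652 = 2.31348 μs.
R ≥ L / t_tx = 8192 bits / 2.31348e-06 s = 3.541 Gbps.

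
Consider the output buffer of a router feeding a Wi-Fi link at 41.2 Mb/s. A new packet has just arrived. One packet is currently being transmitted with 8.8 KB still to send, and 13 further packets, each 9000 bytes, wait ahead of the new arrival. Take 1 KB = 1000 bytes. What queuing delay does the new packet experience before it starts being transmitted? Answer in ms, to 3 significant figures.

24.4 ms

Each queued packet: L/R = 72000/41200000 = 1.74757 ms.
13 queued → 22.7184 ms.
Plus remaining 70400 bits of current packet: 1.70874 ms.
Queuing delay = 24.4 ms.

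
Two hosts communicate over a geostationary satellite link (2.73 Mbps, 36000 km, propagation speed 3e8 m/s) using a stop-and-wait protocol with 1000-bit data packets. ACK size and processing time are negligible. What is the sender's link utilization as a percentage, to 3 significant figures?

t_tx = L/R = 1000/2730000 = 0.0003663 s.
t_prop = 36000000/300000000 = 0.12 s; RTT = 0.24 s.
Cycle = t_tx + RTT = 0.240366 s.
Utilization = t_tx / cycle = 0.0003663/0.240366 = 0.152 %.

0.152 %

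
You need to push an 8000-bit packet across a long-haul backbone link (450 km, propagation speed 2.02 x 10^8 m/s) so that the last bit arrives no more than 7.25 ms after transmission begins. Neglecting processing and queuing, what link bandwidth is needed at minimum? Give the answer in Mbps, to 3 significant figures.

1.59 Mbps

Propagation delay = 450000 / 202000000 = 2.22772 ms.
Transmission budget = 7.25 − 2.22772 = 5.02228 ms.
R ≥ L / t_tx = 8000 bits / 0.00502228 s = 1.59 Mbps.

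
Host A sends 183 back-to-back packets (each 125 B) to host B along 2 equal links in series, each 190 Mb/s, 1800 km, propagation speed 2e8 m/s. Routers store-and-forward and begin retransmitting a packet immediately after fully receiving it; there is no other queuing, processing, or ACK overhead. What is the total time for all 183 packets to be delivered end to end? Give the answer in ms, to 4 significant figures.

18.97 ms

Per-hop transmission t_tx = L/R = 1000/190000000 = 0.00526316 ms.
Per-hop propagation t_prop = 1800000/200000000 = 9 ms.
Pipeline fill: first packet needs 2·t_tx to clear all hops; remaining 182 packets each add one t_tx.
Total = (2+183-1)·t_tx + 2·t_prop = 184·0.00526316 + 2·9 = 18.97 ms.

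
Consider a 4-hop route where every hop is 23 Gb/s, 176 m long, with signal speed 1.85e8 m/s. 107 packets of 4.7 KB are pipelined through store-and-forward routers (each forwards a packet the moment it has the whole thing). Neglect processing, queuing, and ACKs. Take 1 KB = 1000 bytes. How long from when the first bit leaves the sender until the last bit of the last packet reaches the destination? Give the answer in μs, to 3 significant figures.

184 μs

Per-hop transmission t_tx = L/R = 37600/23000000000 = 1.63478 μs.
Per-hop propagation t_prop = 176/185000000 = 0.951351 μs.
Pipeline fill: first packet needs 4·t_tx to clear all hops; remaining 106 packets each add one t_tx.
Total = (4+107-1)·t_tx + 4·t_prop = 110·1.63478 + 4·0.951351 = 184 μs.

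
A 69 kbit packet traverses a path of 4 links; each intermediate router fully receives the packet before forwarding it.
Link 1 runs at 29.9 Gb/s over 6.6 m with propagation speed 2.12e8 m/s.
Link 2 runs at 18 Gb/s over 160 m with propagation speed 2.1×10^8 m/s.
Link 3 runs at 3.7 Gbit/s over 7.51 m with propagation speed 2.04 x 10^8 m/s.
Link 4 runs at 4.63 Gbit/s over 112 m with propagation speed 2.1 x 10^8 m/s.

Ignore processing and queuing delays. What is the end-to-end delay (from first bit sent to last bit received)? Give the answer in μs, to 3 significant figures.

L = 69000 bits.
Transmission delays (L/R per hop): 2.30769, 3.83333, 18.6486, 14.9028 μs; sum = 39.6925 μs.
Propagation delays (d/s per hop): 0.0311321, 0.761905, 0.0368137, 0.533333 μs; sum = 1.36318 μs.
End-to-end = 41.1 μs.

41.1 μs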